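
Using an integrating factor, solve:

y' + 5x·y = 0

Using integrating factor method:

General solution: y = Ce^(-5x^2/2)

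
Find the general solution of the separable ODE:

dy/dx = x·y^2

Separating variables and integrating:
-1/y = x^2/2 + C

General solution: y^-1 = (-1/2)x^2 + C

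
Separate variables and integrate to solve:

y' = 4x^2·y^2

Separating variables and integrating:
-1/y = 4x^3/3 + C

General solution: y^-1 = (-4/3)x^3 + C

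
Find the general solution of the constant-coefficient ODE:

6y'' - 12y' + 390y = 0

Characteristic equation: 6r² - 12r + 390 = 0
Divide by 6: r² - 2r + 65 = 0
Roots: r = 1 ± 8i (complex conjugates)
General solution: y = e^x(C₁cos(8x) + C₂sin(8x))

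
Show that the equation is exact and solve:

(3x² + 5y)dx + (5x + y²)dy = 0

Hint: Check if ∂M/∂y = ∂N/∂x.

Verify exactness: ∂M/∂y = ∂N/∂x ✓
Find F(x,y) such that ∂F/∂x = M, ∂F/∂y = N
Solution: x³ + 5xy + y³/3 = C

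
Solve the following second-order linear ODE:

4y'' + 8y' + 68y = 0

Characteristic equation: 4r² + 8r + 68 = 0
Divide by 4: r² + 2r + 17 = 0
Roots: r = -1 ± 4i (complex conjugates)
General solution: y = e^(-x)(C₁cos(4x) + C₂sin(4x))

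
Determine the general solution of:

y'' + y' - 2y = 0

Characteristic equation: r² + r - 2 = 0
Roots: r = 1, -2 (distinct real)
General solution: y = C₁e^x + C₂e^(-2x)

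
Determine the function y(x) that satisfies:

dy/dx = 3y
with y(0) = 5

General solution: y = Ce^(3x)
Applying IC y(0) = 5:
Particular solution: y = 5e^(3x)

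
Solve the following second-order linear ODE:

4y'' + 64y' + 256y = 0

Characteristic equation: 4r² + 64r + 256 = 0
Divide by 4: r² + 16r + 64 = 0
Factored: (r + 8)² = 0
Repeated root: r = -8
General solution: y = (C₁ + C₂x)e^(-8x)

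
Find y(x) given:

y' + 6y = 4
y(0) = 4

General solution: y = 2/3 + Ce^(-6x)
Applying y(0) = 4: C = 4 - 2/3 = 10/3
Particular solution: y = 2/3 + (10/3)e^(-6x)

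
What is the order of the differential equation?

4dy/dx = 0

The order is 1 (highest derivative is of order 1).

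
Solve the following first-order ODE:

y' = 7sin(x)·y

Separating variables and integrating:
ln|y| = -7cos(x) + C

General solution: y = Ce^(-7cos(x))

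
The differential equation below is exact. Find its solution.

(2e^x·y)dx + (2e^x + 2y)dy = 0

Verify exactness: ∂M/∂y = ∂N/∂x ✓
Find F(x,y) such that ∂F/∂x = M, ∂F/∂y = N
Solution: 2e^x·y + y² = C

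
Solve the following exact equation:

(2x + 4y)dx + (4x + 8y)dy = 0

Verify exactness: ∂M/∂y = ∂N/∂x ✓
Find F(x,y) such that ∂F/∂x = M, ∂F/∂y = N
Solution: x² + 4xy + 4y² = C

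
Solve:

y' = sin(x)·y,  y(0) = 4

General solution: y = Ce^(-cos(x))
Applying IC y(0) = 4:
Particular solution: y = 4e^(1-cos(x))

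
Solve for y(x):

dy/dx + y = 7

Using integrating factor method:

General solution: y = 7 + Ce^(-x)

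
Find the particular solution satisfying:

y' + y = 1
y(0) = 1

General solution: y = 1 + Ce^(-x)
Applying y(0) = 1: C = 1 - 1 = 0
Particular solution: y = 1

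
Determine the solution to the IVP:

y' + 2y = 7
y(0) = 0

General solution: y = 7/2 + Ce^(-2x)
Applying y(0) = 0: C = 0 - 7/2 = -7/2
Particular solution: y = 7/2 - (7/2)e^(-2x)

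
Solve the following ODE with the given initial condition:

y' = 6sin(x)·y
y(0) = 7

General solution: y = Ce^(-6cos(x))
Applying IC y(0) = 7:
Particular solution: y = 7e^(6(1-cos(x)))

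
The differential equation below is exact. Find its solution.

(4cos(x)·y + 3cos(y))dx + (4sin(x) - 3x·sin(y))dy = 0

Verify exactness: ∂M/∂y = ∂N/∂x ✓
Find F(x,y) such that ∂F/∂x = M, ∂F/∂y = N
Solution: 4sin(x)·y + 3x·cos(y) = C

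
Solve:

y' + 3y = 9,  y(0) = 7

General solution: y = 3 + Ce^(-3x)
Applying y(0) = 7: C = 7 - 3 = 4
Particular solution: y = 3 + 4e^(-3x)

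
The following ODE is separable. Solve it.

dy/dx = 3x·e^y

Separating variables and integrating:
-e^(-y) = 3x²/2 + C

General solution: y = -ln(C - 3x²/2)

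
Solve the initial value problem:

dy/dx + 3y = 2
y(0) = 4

General solution: y = 2/3 + Ce^(-3x)
Applying y(0) = 4: C = 4 - 2/3 = 10/3
Particular solution: y = 2/3 + (10/3)e^(-3x)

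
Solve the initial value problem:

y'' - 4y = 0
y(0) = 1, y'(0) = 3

General solution: y = C₁e^(2x) + C₂e^(-2x)
Applying ICs: C₁ = 5/4, C₂ = -1/4
Particular solution: y = (5/4)e^(2x) - (1/4)e^(-2x)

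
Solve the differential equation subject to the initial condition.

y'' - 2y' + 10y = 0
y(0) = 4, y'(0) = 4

General solution: y = e^x(C₁cos(3x) + C₂sin(3x))
Complex roots r = 1 ± 3i
Applying ICs: C₁ = 4, C₂ = 0
Particular solution: y = e^x(4cos(3x))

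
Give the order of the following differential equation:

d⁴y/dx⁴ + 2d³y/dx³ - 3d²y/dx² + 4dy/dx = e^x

The order is 4 (highest derivative is of order 4).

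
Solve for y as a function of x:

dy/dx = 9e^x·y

Separating variables and integrating:
ln|y| = 9e^x + C

General solution: y = Ce^(9e^x)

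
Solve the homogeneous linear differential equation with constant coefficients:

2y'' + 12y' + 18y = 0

Characteristic equation: 2r² + 12r + 18 = 0
Divide by 2: r² + 6r + 9 = 0
Factored: (r + 3)² = 0
Repeated root: r = -3
General solution: y = (C₁ + C₂x)e^(-3x)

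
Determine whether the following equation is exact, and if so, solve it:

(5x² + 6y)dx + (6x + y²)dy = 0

Verify exactness: ∂M/∂y = ∂N/∂x ✓
Find F(x,y) such that ∂F/∂x = M, ∂F/∂y = N
Solution: 5x³/3 + 6xy + y³/3 = C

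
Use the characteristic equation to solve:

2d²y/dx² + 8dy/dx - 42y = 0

Characteristic equation: 2r² + 8r - 42 = 0
Divide by 2: r² + 4r - 21 = 0
Roots: r = 3, -7 (distinct real)
General solution: y = C₁e^(3x) + C₂e^(-7x)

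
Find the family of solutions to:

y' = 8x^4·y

Separating variables and integrating:
ln|y| = 8x^5/5 + C

General solution: y = Ce^(8x^5/5)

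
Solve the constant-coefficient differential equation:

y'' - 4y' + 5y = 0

Characteristic equation: r² - 4r + 5 = 0
Roots: r = 2 ± i (complex conjugates)
General solution: y = e^(2x)(C₁cos(x) + C₂sin(x))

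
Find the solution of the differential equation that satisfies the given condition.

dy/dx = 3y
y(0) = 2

General solution: y = Ce^(3x)
Applying IC y(0) = 2:
Particular solution: y = 2e^(3x)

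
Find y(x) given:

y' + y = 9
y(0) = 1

General solution: y = 9 + Ce^(-x)
Applying y(0) = 1: C = 1 - 9 = -8
Particular solution: y = 9 - 8e^(-x)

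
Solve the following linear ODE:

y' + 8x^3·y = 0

Using integrating factor method:

General solution: y = Ce^(-2x^4)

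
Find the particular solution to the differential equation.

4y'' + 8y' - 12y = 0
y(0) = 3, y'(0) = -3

General solution: y = C₁e^x + C₂e^(-3x)
Applying ICs: C₁ = 3/2, C₂ = 3/2
Particular solution: y = (3/2)e^x + (3/2)e^(-3x)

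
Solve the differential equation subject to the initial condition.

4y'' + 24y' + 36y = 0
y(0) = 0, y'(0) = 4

General solution: y = (C₁ + C₂x)e^(-3x)
Repeated root r = -3
Applying ICs: C₁ = 0, C₂ = 4
Particular solution: y = 4xe^(-3x)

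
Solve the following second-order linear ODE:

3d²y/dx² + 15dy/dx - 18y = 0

Characteristic equation: 3r² + 15r - 18 = 0
Divide by 3: r² + 5r - 6 = 0
Roots: r = 1, -6 (distinct real)
General solution: y = C₁e^x + C₂e^(-6x)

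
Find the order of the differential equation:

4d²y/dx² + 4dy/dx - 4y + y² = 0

The order is 2 (highest derivative is of order 2).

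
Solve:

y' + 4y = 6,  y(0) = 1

General solution: y = 3/2 + Ce^(-4x)
Applying y(0) = 1: C = 1 - 3/2 = -1/2
Particular solution: y = 3/2 - (1/2)e^(-4x)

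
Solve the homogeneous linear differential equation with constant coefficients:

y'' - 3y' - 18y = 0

Characteristic equation: r² - 3r - 18 = 0
Roots: r = 6, -3 (distinct real)
General solution: y = C₁e^(6x) + C₂e^(-3x)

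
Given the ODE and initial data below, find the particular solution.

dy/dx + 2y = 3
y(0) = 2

General solution: y = 3/2 + Ce^(-2x)
Applying y(0) = 2: C = 2 - 3/2 = 1/2
Particular solution: y = 3/2 + (1/2)e^(-2x)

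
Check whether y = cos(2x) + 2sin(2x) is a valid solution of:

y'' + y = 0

Verification:
y'' = -4cos(2x) - 8sin(2x)
y'' + y ≠ 0 (frequency mismatch: got 4 instead of 1)

No, it is not a solution.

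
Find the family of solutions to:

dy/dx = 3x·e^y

Separating variables and integrating:
-e^(-y) = 3x²/2 + C

General solution: y = -ln(C - 3x²/2)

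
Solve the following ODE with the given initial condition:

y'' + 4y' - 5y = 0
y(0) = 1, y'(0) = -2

General solution: y = C₁e^x + C₂e^(-5x)
Applying ICs: C₁ = 1/2, C₂ = 1/2
Particular solution: y = (1/2)e^x + (1/2)e^(-5x)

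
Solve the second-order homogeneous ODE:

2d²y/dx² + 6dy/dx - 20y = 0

Characteristic equation: 2r² + 6r - 20 = 0
Divide by 2: r² + 3r - 10 = 0
Roots: r = 2, -5 (distinct real)
General solution: y = C₁e^(2x) + C₂e^(-5x)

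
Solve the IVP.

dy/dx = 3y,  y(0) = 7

General solution: y = Ce^(3x)
Applying IC y(0) = 7:
Particular solution: y = 7e^(3x)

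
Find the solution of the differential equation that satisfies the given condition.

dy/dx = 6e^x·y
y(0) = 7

General solution: y = Ce^(6e^x)
Applying IC y(0) = 7:
Particular solution: y = 7e^(6(e^x - 1))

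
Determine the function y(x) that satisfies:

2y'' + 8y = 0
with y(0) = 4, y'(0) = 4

General solution: y = C₁cos(2x) + C₂sin(2x)
Complex roots r = ±2i
Applying ICs: C₁ = 4, C₂ = 2
Particular solution: y = 4cos(2x) + 2sin(2x)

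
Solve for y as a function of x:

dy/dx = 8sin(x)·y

Separating variables and integrating:
ln|y| = -8cos(x) + C

General solution: y = Ce^(-8cos(x))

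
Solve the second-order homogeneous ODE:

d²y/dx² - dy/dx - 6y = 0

Characteristic equation: r² - r - 6 = 0
Roots: r = 3, -2 (distinct real)
General solution: y = C₁e^(3x) + C₂e^(-2x)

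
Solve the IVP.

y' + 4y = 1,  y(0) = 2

General solution: y = 1/4 + Ce^(-4x)
Applying y(0) = 2: C = 2 - 1/4 = 7/4
Particular solution: y = 1/4 + (7/4)e^(-4x)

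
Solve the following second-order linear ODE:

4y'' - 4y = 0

Characteristic equation: 4r² - 4 = 0
Divide by 4: r² - 1 = 0
Roots: r = 1, -1 (distinct real)
General solution: y = C₁e^x + C₂e^(-x)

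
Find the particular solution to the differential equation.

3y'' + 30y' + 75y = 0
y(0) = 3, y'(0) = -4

General solution: y = (C₁ + C₂x)e^(-5x)
Repeated root r = -5
Applying ICs: C₁ = 3, C₂ = 11
Particular solution: y = (3 + 11x)e^(-5x)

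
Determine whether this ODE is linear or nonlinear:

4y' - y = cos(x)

Linear (y and its derivatives appear to the first power only, no products of y terms)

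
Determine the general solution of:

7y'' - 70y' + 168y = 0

Characteristic equation: 7r² - 70r + 168 = 0
Divide by 7: r² - 10r + 24 = 0
Roots: r = 6, 4 (distinct real)
General solution: y = C₁e^(6x) + C₂e^(4x)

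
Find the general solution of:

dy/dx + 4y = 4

Using integrating factor method:

General solution: y = 1 + Ce^(-4x)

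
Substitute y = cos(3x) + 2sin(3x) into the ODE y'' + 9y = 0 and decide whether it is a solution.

Verification:
y'' = -9cos(3x) - 18sin(3x)
y'' + 9y = 0 ✓

Yes, it is a solution.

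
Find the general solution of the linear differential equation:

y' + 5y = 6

Using integrating factor method:

General solution: y = 6/5 + Ce^(-5x)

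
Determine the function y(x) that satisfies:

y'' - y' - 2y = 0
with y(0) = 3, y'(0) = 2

General solution: y = C₁e^(2x) + C₂e^(-x)
Applying ICs: C₁ = 5/3, C₂ = 4/3
Particular solution: y = (5/3)e^(2x) + (4/3)e^(-x)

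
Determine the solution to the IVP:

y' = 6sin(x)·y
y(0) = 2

General solution: y = Ce^(-6cos(x))
Applying IC y(0) = 2:
Particular solution: y = 2e^(6(1-cos(x)))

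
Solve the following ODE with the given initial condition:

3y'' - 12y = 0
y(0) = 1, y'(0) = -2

General solution: y = C₁e^(2x) + C₂e^(-2x)
Applying ICs: C₁ = 0, C₂ = 1
Particular solution: y = e^(-2x)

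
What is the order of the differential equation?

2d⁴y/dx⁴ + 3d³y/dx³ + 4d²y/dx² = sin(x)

The order is 4 (highest derivative is of order 4).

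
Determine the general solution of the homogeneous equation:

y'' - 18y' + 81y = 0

Characteristic equation: r² - 18r + 81 = 0
Factored: (r - 9)² = 0
Repeated root: r = 9
General solution: y = (C₁ + C₂x)e^(9x)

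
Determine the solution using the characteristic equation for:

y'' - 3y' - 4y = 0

Characteristic equation: r² - 3r - 4 = 0
Roots: r = 4, -1 (distinct real)
General solution: y = C₁e^(4x) + C₂e^(-x)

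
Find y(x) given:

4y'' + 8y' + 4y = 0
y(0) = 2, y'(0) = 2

General solution: y = (C₁ + C₂x)e^(-x)
Repeated root r = -1
Applying ICs: C₁ = 2, C₂ = 4
Particular solution: y = (2 + 4x)e^(-x)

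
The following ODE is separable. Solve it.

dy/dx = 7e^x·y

Separating variables and integrating:
ln|y| = 7e^x + C

General solution: y = Ce^(7e^x)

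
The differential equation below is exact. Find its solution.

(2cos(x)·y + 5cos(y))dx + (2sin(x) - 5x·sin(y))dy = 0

Verify exactness: ∂M/∂y = ∂N/∂x ✓
Find F(x,y) such that ∂F/∂x = M, ∂F/∂y = N
Solution: 2sin(x)·y + 5x·cos(y) = C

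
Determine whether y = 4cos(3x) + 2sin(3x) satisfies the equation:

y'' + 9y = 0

Verification:
y'' = -36cos(3x) - 18sin(3x)
y'' + 9y = 0 ✓

Yes, it is a solution.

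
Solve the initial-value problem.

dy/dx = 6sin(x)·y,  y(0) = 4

General solution: y = Ce^(-6cos(x))
Applying IC y(0) = 4:
Particular solution: y = 4e^(6(1-cos(x)))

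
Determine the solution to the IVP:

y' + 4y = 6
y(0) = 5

General solution: y = 3/2 + Ce^(-4x)
Applying y(0) = 5: C = 5 - 3/2 = 7/2
Particular solution: y = 3/2 + (7/2)e^(-4x)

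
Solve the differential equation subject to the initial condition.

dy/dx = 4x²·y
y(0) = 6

General solution: y = Ce^(4x³/3)
Applying IC y(0) = 6:
Particular solution: y = 6e^(4x³/3)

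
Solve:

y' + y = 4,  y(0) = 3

General solution: y = 4 + Ce^(-x)
Applying y(0) = 3: C = 3 - 4 = -1
Particular solution: y = 4 - e^(-x)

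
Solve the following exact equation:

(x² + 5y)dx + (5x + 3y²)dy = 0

Verify exactness: ∂M/∂y = ∂N/∂x ✓
Find F(x,y) such that ∂F/∂x = M, ∂F/∂y = N
Solution: x³/3 + 5xy + y³ = C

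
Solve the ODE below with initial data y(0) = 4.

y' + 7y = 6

General solution: y = 6/7 + Ce^(-7x)
Applying y(0) = 4: C = 4 - 6/7 = 22/7
Particular solution: y = 6/7 + (22/7)e^(-7x)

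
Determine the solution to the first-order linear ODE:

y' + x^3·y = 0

Using integrating factor method:

General solution: y = Ce^(-x^4/4)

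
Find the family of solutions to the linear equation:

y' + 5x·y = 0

Using integrating factor method:

General solution: y = Ce^(-5x^2/2)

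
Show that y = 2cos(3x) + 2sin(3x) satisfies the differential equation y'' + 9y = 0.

Verification:
y'' = -18cos(3x) - 18sin(3x)
y'' + 9y = 0 ✓

Yes, it is a solution.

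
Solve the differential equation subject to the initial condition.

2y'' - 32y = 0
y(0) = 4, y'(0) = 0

General solution: y = C₁e^(4x) + C₂e^(-4x)
Applying ICs: C₁ = 2, C₂ = 2
Particular solution: y = 2e^(4x) + 2e^(-4x)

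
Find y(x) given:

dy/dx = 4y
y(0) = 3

General solution: y = Ce^(4x)
Applying IC y(0) = 3:
Particular solution: y = 3e^(4x)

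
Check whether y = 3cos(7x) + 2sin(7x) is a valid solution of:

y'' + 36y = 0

Verification:
y'' = -147cos(7x) - 98sin(7x)
y'' + 36y ≠ 0 (frequency mismatch: got 49 instead of 36)

No, it is not a solution.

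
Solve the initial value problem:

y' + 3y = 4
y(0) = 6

General solution: y = 4/3 + Ce^(-3x)
Applying y(0) = 6: C = 6 - 4/3 = 14/3
Particular solution: y = 4/3 + (14/3)e^(-3x)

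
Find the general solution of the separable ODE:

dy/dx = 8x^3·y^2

Separating variables and integrating:
-1/y = 2x^4 + C

General solution: y^-1 = -2x^4 + C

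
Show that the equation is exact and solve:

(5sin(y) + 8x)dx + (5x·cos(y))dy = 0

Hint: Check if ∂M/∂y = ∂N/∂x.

Verify exactness: ∂M/∂y = ∂N/∂x ✓
Find F(x,y) such that ∂F/∂x = M, ∂F/∂y = N
Solution: 5x·sin(y) + 4x² = C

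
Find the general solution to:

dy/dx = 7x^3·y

Separating variables and integrating:
ln|y| = 7x^4/4 + C

General solution: y = Ce^(7x^4/4)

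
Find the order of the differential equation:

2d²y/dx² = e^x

The order is 2 (highest derivative is of order 2).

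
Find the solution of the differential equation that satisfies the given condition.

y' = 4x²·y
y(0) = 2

General solution: y = Ce^(4x³/3)
Applying IC y(0) = 2:
Particular solution: y = 2e^(4x³/3)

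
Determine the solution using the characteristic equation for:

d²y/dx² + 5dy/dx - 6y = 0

Characteristic equation: r² + 5r - 6 = 0
Roots: r = 1, -6 (distinct real)
General solution: y = C₁e^x + C₂e^(-6x)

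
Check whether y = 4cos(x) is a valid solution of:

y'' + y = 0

Verification:
y'' = -4cos(x)
y'' + y = 0 ✓

Yes, it is a solution.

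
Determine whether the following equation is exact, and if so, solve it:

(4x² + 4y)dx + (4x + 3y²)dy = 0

Verify exactness: ∂M/∂y = ∂N/∂x ✓
Find F(x,y) such that ∂F/∂x = M, ∂F/∂y = N
Solution: 4x³/3 + 4xy + y³ = C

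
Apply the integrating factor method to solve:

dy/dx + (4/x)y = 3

Using integrating factor method:

General solution: y = (3/5)x + Cx^(-4)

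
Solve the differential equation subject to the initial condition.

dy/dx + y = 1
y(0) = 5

General solution: y = 1 + Ce^(-x)
Applying y(0) = 5: C = 5 - 1 = 4
Particular solution: y = 1 + 4e^(-x)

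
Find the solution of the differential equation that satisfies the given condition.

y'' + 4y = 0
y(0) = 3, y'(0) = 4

General solution: y = C₁cos(2x) + C₂sin(2x)
Complex roots r = ±2i
Applying ICs: C₁ = 3, C₂ = 2
Particular solution: y = 3cos(2x) + 2sin(2x)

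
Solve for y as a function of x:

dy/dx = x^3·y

Separating variables and integrating:
ln|y| = x^4/4 + C

General solution: y = Ce^(x^4/4)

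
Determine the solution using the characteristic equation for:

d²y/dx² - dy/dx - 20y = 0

Characteristic equation: r² - r - 20 = 0
Roots: r = 5, -4 (distinct real)
General solution: y = C₁e^(5x) + C₂e^(-4x)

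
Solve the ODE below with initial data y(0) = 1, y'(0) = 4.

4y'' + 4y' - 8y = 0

General solution: y = C₁e^x + C₂e^(-2x)
Applying ICs: C₁ = 2, C₂ = -1
Particular solution: y = 2e^x - e^(-2x)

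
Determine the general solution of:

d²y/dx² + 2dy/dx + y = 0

Characteristic equation: r² + 2r + 1 = 0
Factored: (r + 1)² = 0
Repeated root: r = -1
General solution: y = (C₁ + C₂x)e^(-x)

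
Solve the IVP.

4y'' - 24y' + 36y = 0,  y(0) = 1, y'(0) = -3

General solution: y = (C₁ + C₂x)e^(3x)
Repeated root r = 3
Applying ICs: C₁ = 1, C₂ = -6
Particular solution: y = (1 - 6x)e^(3x)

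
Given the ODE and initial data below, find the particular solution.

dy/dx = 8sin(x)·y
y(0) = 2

General solution: y = Ce^(-8cos(x))
Applying IC y(0) = 2:
Particular solution: y = 2e^(8(1-cos(x)))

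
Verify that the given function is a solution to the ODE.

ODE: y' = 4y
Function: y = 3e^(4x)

Verification:
y = 3e^(4x)
y' = 12e^(4x)
4y = 12e^(4x)
y' = 4y ✓

Yes, it is a solution.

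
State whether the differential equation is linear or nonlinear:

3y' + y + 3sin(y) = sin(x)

Nonlinear (sin(y) is nonlinear in y)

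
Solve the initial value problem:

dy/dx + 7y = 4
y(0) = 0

General solution: y = 4/7 + Ce^(-7x)
Applying y(0) = 0: C = 0 - 4/7 = -4/7
Particular solution: y = 4/7 - (4/7)e^(-7x)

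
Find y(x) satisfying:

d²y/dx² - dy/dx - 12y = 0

Characteristic equation: r² - r - 12 = 0
Roots: r = 4, -3 (distinct real)
General solution: y = C₁e^(4x) + C₂e^(-3x)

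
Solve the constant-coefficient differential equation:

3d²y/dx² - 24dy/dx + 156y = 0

Characteristic equation: 3r² - 24r + 156 = 0
Divide by 3: r² - 8r + 52 = 0
Roots: r = 4 ± 6i (complex conjugates)
General solution: y = e^(4x)(C₁cos(6x) + C₂sin(6x))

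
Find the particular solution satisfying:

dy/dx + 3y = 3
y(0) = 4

General solution: y = 1 + Ce^(-3x)
Applying y(0) = 4: C = 4 - 1 = 3
Particular solution: y = 1 + 3e^(-3x)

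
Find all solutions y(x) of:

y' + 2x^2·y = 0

Using integrating factor method:

General solution: y = Ce^(-2x^3/3)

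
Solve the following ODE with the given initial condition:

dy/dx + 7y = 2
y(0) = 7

General solution: y = 2/7 + Ce^(-7x)
Applying y(0) = 7: C = 7 - 2/7 = 47/7
Particular solution: y = 2/7 + (47/7)e^(-7x)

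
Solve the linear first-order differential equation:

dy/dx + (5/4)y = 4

Using integrating factor method:

General solution: y = 16/5 + Ce^(-5x/4)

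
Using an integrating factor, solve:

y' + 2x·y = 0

Using integrating factor method:

General solution: y = Ce^(-x^2)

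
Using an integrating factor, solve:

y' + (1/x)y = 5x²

Using integrating factor method:

General solution: y = (5/4)x^3 + C/x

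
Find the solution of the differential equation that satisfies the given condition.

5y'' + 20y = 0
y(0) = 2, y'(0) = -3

General solution: y = C₁cos(2x) + C₂sin(2x)
Complex roots r = ±2i
Applying ICs: C₁ = 2, C₂ = -3/2
Particular solution: y = 2cos(2x) - (3/2)sin(2x)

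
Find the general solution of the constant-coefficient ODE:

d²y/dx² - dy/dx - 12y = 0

Characteristic equation: r² - r - 12 = 0
Roots: r = 4, -3 (distinct real)
General solution: y = C₁e^(4x) + C₂e^(-3x)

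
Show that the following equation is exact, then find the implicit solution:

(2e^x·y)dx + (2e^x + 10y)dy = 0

Verify exactness: ∂M/∂y = ∂N/∂x ✓
Find F(x,y) such that ∂F/∂x = M, ∂F/∂y = N
Solution: 2e^x·y + 5y² = C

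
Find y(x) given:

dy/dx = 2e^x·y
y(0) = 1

General solution: y = Ce^(2e^x)
Applying IC y(0) = 1:
Particular solution: y = e^(2(e^x - 1))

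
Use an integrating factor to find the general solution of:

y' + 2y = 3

Using integrating factor method:

General solution: y = 3/2 + Ce^(-2x)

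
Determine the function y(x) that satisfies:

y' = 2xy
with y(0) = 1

General solution: y = Ce^(x²)
Applying IC y(0) = 1:
Particular solution: y = e^(x²)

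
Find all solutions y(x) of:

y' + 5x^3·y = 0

Using integrating factor method:

General solution: y = Ce^(-5x^4/4)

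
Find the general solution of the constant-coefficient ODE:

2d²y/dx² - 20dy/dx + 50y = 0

Characteristic equation: 2r² - 20r + 50 = 0
Divide by 2: r² - 10r + 25 = 0
Factored: (r - 5)² = 0
Repeated root: r = 5
General solution: y = (C₁ + C₂x)e^(5x)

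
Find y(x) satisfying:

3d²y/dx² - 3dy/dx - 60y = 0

Characteristic equation: 3r² - 3r - 60 = 0
Divide by 3: r² - r - 20 = 0
Roots: r = 5, -4 (distinct real)
General solution: y = C₁e^(5x) + C₂e^(-4x)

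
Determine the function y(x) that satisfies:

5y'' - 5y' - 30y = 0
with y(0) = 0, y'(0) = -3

General solution: y = C₁e^(3x) + C₂e^(-2x)
Applying ICs: C₁ = -3/5, C₂ = 3/5
Particular solution: y = -(3/5)e^(3x) + (3/5)e^(-2x)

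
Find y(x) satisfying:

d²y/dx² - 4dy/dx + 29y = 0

Characteristic equation: r² - 4r + 29 = 0
Roots: r = 2 ± 5i (complex conjugates)
General solution: y = e^(2x)(C₁cos(5x) + C₂sin(5x))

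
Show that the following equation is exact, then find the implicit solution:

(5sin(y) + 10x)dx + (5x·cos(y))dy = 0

Verify exactness: ∂M/∂y = ∂N/∂x ✓
Find F(x,y) such that ∂F/∂x = M, ∂F/∂y = N
Solution: 5x·sin(y) + 5x² = C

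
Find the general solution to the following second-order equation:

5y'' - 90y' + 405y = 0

Characteristic equation: 5r² - 90r + 405 = 0
Divide by 5: r² - 18r + 81 = 0
Factored: (r - 9)² = 0
Repeated root: r = 9
General solution: y = (C₁ + C₂x)e^(9x)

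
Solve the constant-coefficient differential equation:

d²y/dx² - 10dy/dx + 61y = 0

Characteristic equation: r² - 10r + 61 = 0
Roots: r = 5 ± 6i (complex conjugates)
General solution: y = e^(5x)(C₁cos(6x) + C₂sin(6x))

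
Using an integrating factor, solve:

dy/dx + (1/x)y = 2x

Using integrating factor method:

General solution: y = (2/3)x^2 + C/x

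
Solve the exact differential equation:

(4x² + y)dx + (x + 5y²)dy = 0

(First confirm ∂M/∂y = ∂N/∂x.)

Verify exactness: ∂M/∂y = ∂N/∂x ✓
Find F(x,y) such that ∂F/∂x = M, ∂F/∂y = N
Solution: 4x³/3 + xy + 5y³/3 = C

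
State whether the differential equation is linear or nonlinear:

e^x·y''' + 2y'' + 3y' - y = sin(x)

Linear (y and its derivatives appear to the first power only, no products of y terms)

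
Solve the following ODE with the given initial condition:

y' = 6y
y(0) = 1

General solution: y = Ce^(6x)
Applying IC y(0) = 1:
Particular solution: y = e^(6x)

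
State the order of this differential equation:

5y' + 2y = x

The order is 1 (highest derivative is of order 1).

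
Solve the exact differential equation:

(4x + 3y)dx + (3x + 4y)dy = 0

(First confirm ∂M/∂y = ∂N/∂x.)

Verify exactness: ∂M/∂y = ∂N/∂x ✓
Find F(x,y) such that ∂F/∂x = M, ∂F/∂y = N
Solution: 2x² + 3xy + 2y² = C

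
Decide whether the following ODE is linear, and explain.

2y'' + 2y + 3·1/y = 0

Nonlinear (1/y term)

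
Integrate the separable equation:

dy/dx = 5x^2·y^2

Separating variables and integrating:
-1/y = 5x^3/3 + C

General solution: y^-1 = (-5/3)x^3 + C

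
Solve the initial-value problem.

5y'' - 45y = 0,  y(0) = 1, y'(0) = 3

General solution: y = C₁e^(3x) + C₂e^(-3x)
Applying ICs: C₁ = 1, C₂ = 0
Particular solution: y = e^(3x)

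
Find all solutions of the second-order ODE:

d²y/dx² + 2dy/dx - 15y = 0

Characteristic equation: r² + 2r - 15 = 0
Roots: r = 3, -5 (distinct real)
General solution: y = C₁e^(3x) + C₂e^(-5x)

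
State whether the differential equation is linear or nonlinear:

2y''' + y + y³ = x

Nonlinear (y³ term)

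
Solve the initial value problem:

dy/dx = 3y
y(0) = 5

General solution: y = Ce^(3x)
Applying IC y(0) = 5:
Particular solution: y = 5e^(3x)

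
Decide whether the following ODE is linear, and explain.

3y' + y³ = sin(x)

Nonlinear (y³ term)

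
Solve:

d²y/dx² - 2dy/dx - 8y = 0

Characteristic equation: r² - 2r - 8 = 0
Roots: r = 4, -2 (distinct real)
General solution: y = C₁e^(4x) + C₂e^(-2x)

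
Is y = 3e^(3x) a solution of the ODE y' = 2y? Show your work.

Verification:
y = 3e^(3x)
y' = 9e^(3x)
But 2y = 6e^(3x)
y' ≠ 2y — the derivative does not match

No, it is not a solution.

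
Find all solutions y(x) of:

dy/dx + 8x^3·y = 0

Using integrating factor method:

General solution: y = Ce^(-2x^4)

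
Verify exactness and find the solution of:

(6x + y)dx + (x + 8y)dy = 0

Verify exactness: ∂M/∂y = ∂N/∂x ✓
Find F(x,y) such that ∂F/∂x = M, ∂F/∂y = N
Solution: 3x² + xy + 4y² = C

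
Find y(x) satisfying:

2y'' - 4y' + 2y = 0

Characteristic equation: 2r² - 4r + 2 = 0
Divide by 2: r² - 2r + 1 = 0
Factored: (r - 1)² = 0
Repeated root: r = 1
General solution: y = (C₁ + C₂x)e^x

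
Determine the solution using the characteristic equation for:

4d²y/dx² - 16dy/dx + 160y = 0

Characteristic equation: 4r² - 16r + 160 = 0
Divide by 4: r² - 4r + 40 = 0
Roots: r = 2 ± 6i (complex conjugates)
General solution: y = e^(2x)(C₁cos(6x) + C₂sin(6x))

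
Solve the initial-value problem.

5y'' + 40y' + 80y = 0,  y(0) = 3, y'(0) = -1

General solution: y = (C₁ + C₂x)e^(-4x)
Repeated root r = -4
Applying ICs: C₁ = 3, C₂ = 11
Particular solution: y = (3 + 11x)e^(-4x)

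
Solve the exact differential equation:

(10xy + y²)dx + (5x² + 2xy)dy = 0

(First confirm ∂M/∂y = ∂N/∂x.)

Verify exactness: ∂M/∂y = ∂N/∂x ✓
Find F(x,y) such that ∂F/∂x = M, ∂F/∂y = N
Solution: 5x²y + xy² = C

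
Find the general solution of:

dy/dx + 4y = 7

Using integrating factor method:

General solution: y = 7/4 + Ce^(-4x)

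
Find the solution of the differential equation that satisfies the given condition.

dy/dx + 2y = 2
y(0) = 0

General solution: y = 1 + Ce^(-2x)
Applying y(0) = 0: C = 0 - 1 = -1
Particular solution: y = 1 - e^(-2x)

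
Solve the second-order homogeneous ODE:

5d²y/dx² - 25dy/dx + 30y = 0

Characteristic equation: 5r² - 25r + 30 = 0
Divide by 5: r² - 5r + 6 = 0
Roots: r = 3, 2 (distinct real)
General solution: y = C₁e^(3x) + C₂e^(2x)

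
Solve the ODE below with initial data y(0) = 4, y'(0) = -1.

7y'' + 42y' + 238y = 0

General solution: y = e^(-3x)(C₁cos(5x) + C₂sin(5x))
Complex roots r = -3 ± 5i
Applying ICs: C₁ = 4, C₂ = 11/5
Particular solution: y = e^(-3x)(4cos(5x) + (11/5)sin(5x))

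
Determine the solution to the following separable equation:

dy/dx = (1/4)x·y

Separating variables and integrating:
ln|y| = x^2/8 + C

General solution: y = Ce^(x^2/8)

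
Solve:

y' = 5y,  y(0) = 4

General solution: y = Ce^(5x)
Applying IC y(0) = 4:
Particular solution: y = 4e^(5x)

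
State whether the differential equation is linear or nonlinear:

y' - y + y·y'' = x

Nonlinear (y·y'' term)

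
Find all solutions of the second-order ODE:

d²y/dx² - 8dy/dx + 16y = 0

Characteristic equation: r² - 8r + 16 = 0
Factored: (r - 4)² = 0
Repeated root: r = 4
General solution: y = (C₁ + C₂x)e^(4x)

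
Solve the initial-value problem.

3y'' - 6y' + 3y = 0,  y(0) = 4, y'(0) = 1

General solution: y = (C₁ + C₂x)e^x
Repeated root r = 1
Applying ICs: C₁ = 4, C₂ = -3
Particular solution: y = (4 - 3x)e^x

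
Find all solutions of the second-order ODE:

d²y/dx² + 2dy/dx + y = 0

Characteristic equation: r² + 2r + 1 = 0
Factored: (r + 1)² = 0
Repeated root: r = -1
General solution: y = (C₁ + C₂x)e^(-x)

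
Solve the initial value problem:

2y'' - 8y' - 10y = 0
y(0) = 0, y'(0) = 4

General solution: y = C₁e^(5x) + C₂e^(-x)
Applying ICs: C₁ = 2/3, C₂ = -2/3
Particular solution: y = (2/3)e^(5x) - (2/3)e^(-x)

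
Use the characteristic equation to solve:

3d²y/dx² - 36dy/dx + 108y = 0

Characteristic equation: 3r² - 36r + 108 = 0
Divide by 3: r² - 12r + 36 = 0
Factored: (r - 6)² = 0
Repeated root: r = 6
General solution: y = (C₁ + C₂x)e^(6x)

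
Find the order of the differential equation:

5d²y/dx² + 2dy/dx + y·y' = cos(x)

The order is 2 (highest derivative is of order 2).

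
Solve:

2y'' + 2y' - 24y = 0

Characteristic equation: 2r² + 2r - 24 = 0
Divide by 2: r² + r - 12 = 0
Roots: r = 3, -4 (distinct real)
General solution: y = C₁e^(3x) + C₂e^(-4x)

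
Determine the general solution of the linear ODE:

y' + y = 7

Using integrating factor method:

General solution: y = 7 + Ce^(-x)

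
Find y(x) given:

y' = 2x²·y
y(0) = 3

General solution: y = Ce^(2x³/3)
Applying IC y(0) = 3:
Particular solution: y = 3e^(2x³/3)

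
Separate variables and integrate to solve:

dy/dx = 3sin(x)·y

Separating variables and integrating:
ln|y| = -3cos(x) + C

General solution: y = Ce^(-3cos(x))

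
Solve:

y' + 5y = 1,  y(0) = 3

General solution: y = 1/5 + Ce^(-5x)
Applying y(0) = 3: C = 3 - 1/5 = 14/5
Particular solution: y = 1/5 + (14/5)e^(-5x)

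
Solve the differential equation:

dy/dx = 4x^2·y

Separating variables and integrating:
ln|y| = 4x^3/3 + C

General solution: y = Ce^(4x^3/3)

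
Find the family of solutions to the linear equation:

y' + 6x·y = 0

Using integrating factor method:

General solution: y = Ce^(-3x^2)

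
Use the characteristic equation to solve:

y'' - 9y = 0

Characteristic equation: r² - 9 = 0
Roots: r = 3, -3 (distinct real)
General solution: y = C₁e^(3x) + C₂e^(-3x)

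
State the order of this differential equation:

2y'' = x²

The order is 2 (highest derivative is of order 2).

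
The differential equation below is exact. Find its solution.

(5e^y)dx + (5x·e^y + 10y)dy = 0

Verify exactness: ∂M/∂y = ∂N/∂x ✓
Find F(x,y) such that ∂F/∂x = M, ∂F/∂y = N
Solution: 5x·e^y + 5y² = C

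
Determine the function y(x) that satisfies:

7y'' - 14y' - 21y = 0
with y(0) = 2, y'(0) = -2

General solution: y = C₁e^(3x) + C₂e^(-x)
Applying ICs: C₁ = 0, C₂ = 2
Particular solution: y = 2e^(-x)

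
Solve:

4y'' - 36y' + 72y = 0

Characteristic equation: 4r² - 36r + 72 = 0
Divide by 4: r² - 9r + 18 = 0
Roots: r = 3, 6 (distinct real)
General solution: y = C₁e^(3x) + C₂e^(6x)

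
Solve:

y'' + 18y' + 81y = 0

Characteristic equation: r² + 18r + 81 = 0
Factored: (r + 9)² = 0
Repeated root: r = -9
General solution: y = (C₁ + C₂x)e^(-9x)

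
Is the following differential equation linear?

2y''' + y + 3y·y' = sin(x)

No. Nonlinear (product y·y')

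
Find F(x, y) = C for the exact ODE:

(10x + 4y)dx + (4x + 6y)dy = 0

Verify exactness: ∂M/∂y = ∂N/∂x ✓
Find F(x,y) such that ∂F/∂x = M, ∂F/∂y = N
Solution: 5x² + 4xy + 3y² = C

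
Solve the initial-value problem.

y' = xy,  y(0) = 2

General solution: y = Ce^(x²/2)
Applying IC y(0) = 2:
Particular solution: y = 2e^(x²/2)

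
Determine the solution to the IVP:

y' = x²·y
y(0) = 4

General solution: y = Ce^(x³/3)
Applying IC y(0) = 4:
Particular solution: y = 4e^(x³/3)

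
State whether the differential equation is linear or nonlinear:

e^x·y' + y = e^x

Linear (y and its derivatives appear to the first power only, no products of y terms)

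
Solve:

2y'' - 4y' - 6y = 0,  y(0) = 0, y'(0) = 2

General solution: y = C₁e^(3x) + C₂e^(-x)
Applying ICs: C₁ = 1/2, C₂ = -1/2
Particular solution: y = (1/2)e^(3x) - (1/2)e^(-x)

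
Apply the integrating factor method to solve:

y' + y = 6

Using integrating factor method:

General solution: y = 6 + Ce^(-x)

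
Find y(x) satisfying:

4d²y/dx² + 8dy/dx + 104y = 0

Characteristic equation: 4r² + 8r + 104 = 0
Divide by 4: r² + 2r + 26 = 0
Roots: r = -1 ± 5i (complex conjugates)
General solution: y = e^(-x)(C₁cos(5x) + C₂sin(5x))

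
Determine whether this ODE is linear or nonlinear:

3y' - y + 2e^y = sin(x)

Nonlinear (e^y is nonlinear in y)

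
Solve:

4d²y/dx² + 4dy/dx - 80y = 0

Characteristic equation: 4r² + 4r - 80 = 0
Divide by 4: r² + r - 20 = 0
Roots: r = 4, -5 (distinct real)
General solution: y = C₁e^(4x) + C₂e^(-5x)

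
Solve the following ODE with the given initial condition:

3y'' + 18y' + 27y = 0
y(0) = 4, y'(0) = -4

General solution: y = (C₁ + C₂x)e^(-3x)
Repeated root r = -3
Applying ICs: C₁ = 4, C₂ = 8
Particular solution: y = (4 + 8x)e^(-3x)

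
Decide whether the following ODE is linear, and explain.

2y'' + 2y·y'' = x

Nonlinear (y·y'' term)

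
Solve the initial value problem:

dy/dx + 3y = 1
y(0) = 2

General solution: y = 1/3 + Ce^(-3x)
Applying y(0) = 2: C = 2 - 1/3 = 5/3
Particular solution: y = 1/3 + (5/3)e^(-3x)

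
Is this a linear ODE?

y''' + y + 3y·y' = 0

No. Nonlinear (product y·y')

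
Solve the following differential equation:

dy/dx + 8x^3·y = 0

Using integrating factor method:

General solution: y = Ce^(-2x^4)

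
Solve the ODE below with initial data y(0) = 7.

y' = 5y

General solution: y = Ce^(5x)
Applying IC y(0) = 7:
Particular solution: y = 7e^(5x)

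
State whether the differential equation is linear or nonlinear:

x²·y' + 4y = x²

Linear (y and its derivatives appear to the first power only, no products of y terms)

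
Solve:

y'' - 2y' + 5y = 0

Characteristic equation: r² - 2r + 5 = 0
Roots: r = 1 ± 2i (complex conjugates)
General solution: y = e^x(C₁cos(2x) + C₂sin(2x))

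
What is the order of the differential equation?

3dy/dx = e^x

The order is 1 (highest derivative is of order 1).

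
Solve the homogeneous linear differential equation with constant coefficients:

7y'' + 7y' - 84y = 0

Characteristic equation: 7r² + 7r - 84 = 0
Divide by 7: r² + r - 12 = 0
Roots: r = 3, -4 (distinct real)
General solution: y = C₁e^(3x) + C₂e^(-4x)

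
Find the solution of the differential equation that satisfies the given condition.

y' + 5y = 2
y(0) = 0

General solution: y = 2/5 + Ce^(-5x)
Applying y(0) = 0: C = 0 - 2/5 = -2/5
Particular solution: y = 2/5 - (2/5)e^(-5x)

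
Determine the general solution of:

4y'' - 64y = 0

Characteristic equation: 4r² - 64 = 0
Divide by 4: r² - 16 = 0
Roots: r = 4, -4 (distinct real)
General solution: y = C₁e^(4x) + C₂e^(-4x)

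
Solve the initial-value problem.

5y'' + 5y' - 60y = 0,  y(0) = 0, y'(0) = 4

General solution: y = C₁e^(3x) + C₂e^(-4x)
Applying ICs: C₁ = 4/7, C₂ = -4/7
Particular solution: y = (4/7)e^(3x) - (4/7)e^(-4x)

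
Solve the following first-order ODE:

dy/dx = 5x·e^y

Separating variables and integrating:
-e^(-y) = 5x²/2 + C

General solution: y = -ln(C - 5x²/2)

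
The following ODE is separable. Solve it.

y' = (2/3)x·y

Separating variables and integrating:
ln|y| = x^2/3 + C

General solution: y = Ce^(x^2/3)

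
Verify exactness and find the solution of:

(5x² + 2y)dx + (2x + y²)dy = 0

Verify exactness: ∂M/∂y = ∂N/∂x ✓
Find F(x,y) such that ∂F/∂x = M, ∂F/∂y = N
Solution: 5x³/3 + 2xy + y³/3 = C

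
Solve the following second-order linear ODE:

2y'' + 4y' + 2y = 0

Characteristic equation: 2r² + 4r + 2 = 0
Divide by 2: r² + 2r + 1 = 0
Factored: (r + 1)² = 0
Repeated root: r = -1
General solution: y = (C₁ + C₂x)e^(-x)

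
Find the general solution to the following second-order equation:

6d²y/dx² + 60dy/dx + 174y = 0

Characteristic equation: 6r² + 60r + 174 = 0
Divide by 6: r² + 10r + 29 = 0
Roots: r = -5 ± 2i (complex conjugates)
General solution: y = e^(-5x)(C₁cos(2x) + C₂sin(2x))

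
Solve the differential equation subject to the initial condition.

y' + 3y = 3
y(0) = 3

General solution: y = 1 + Ce^(-3x)
Applying y(0) = 3: C = 3 - 1 = 2
Particular solution: y = 1 + 2e^(-3x)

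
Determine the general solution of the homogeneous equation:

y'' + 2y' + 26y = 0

Characteristic equation: r² + 2r + 26 = 0
Roots: r = -1 ± 5i (complex conjugates)
General solution: y = e^(-x)(C₁cos(5x) + C₂sin(5x))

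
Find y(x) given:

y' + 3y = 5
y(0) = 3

General solution: y = 5/3 + Ce^(-3x)
Applying y(0) = 3: C = 3 - 5/3 = 4/3
Particular solution: y = 5/3 + (4/3)e^(-3x)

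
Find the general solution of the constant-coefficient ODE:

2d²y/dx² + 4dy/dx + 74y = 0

Characteristic equation: 2r² + 4r + 74 = 0
Divide by 2: r² + 2r + 37 = 0
Roots: r = -1 ± 6i (complex conjugates)
General solution: y = e^(-x)(C₁cos(6x) + C₂sin(6x))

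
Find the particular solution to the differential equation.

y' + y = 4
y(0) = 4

General solution: y = 4 + Ce^(-x)
Applying y(0) = 4: C = 4 - 4 = 0
Particular solution: y = 4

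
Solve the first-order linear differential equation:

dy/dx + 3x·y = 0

Using integrating factor method:

General solution: y = Ce^(-3x^2/2)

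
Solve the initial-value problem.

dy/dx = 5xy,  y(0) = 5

General solution: y = Ce^(5x²/2)
Applying IC y(0) = 5:
Particular solution: y = 5e^(5x²/2)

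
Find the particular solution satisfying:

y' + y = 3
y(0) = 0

General solution: y = 3 + Ce^(-x)
Applying y(0) = 0: C = 0 - 3 = -3
Particular solution: y = 3 - 3e^(-x)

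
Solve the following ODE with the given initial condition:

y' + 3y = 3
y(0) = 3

General solution: y = 1 + Ce^(-3x)
Applying y(0) = 3: C = 3 - 1 = 2
Particular solution: y = 1 + 2e^(-3x)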